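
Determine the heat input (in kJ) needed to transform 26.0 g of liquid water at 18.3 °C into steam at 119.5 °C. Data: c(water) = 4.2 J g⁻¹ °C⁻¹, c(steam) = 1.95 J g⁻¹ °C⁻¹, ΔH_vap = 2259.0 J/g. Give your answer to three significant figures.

q = 68.6 kJ

q1 (heat water 18.3→100.0 °C): 26.0 × 4.2 × 81.7 = 8922 J
q2 (vaporize at 100 °C): 26.0 × 2259.0 = 58734 J
q3 (heat steam 100.0→119.5 °C): 26.0 × 1.95 × 19.5 = 989 J
Total: 8922 + 58734 + 989 = 68645 J = 68.6 kJ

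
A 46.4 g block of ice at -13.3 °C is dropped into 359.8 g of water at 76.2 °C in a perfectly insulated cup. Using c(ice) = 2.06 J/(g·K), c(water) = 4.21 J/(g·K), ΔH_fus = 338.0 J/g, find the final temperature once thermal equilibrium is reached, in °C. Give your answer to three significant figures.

Heat to bring ice to 0 °C and melt it: q₁ = 46.4×2.06×13.3 + 46.4×338.0 = 16954 J
Heat the water can supply cooling to 0 °C: 359.8×4.21×76.2 = 115425 J > q₁, so all ice melts.
Energy balance: 359.8×4.21×(76.2 − T) = 16954 + 46.4×4.21×(T − 0)
1514.758(76.2 − T) = 16954 + 195.344 T
115425 − 16954 = 1710.102 T
T = 98471 / 1710.102 = 57.58 °C

T_f = 57.6 °C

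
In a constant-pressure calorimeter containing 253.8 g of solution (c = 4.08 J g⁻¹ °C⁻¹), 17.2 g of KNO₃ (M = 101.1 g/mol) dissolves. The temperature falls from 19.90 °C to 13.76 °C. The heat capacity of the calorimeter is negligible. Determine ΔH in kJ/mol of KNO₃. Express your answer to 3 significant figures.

ΔH = 37.4 kJ/mol

|ΔT| = |13.76 − 19.90| = 6.14 °C
|q_surr| = (253.8 × 4.08) × 6.14 = 1035.504 × 6.14 = 6358 J
n(KNO₃) = 17.2 / 101.1 = 0.1701 mol
Temperature fell, so q_rxn = +|q_surr| = 6.358 kJ
ΔH = q_rxn / n = 37.38 kJ/mol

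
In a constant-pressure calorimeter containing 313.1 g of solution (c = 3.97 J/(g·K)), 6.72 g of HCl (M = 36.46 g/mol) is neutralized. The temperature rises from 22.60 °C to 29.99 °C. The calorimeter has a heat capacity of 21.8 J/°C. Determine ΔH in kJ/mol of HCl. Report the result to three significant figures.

|ΔT| = |29.99 − 22.60| = 7.39 °C
|q_surr| = (313.1 × 3.97 + 21.8) × 7.39 = 1264.807 × 7.39 = 9347 J
n(HCl) = 6.72 / 36.46 = 0.1843 mol
Temperature rose, so q_rxn = −|q_surr| = -9.347 kJ
ΔH = q_rxn / n = -50.72 kJ/mol

ΔH = -50.7 kJ/mol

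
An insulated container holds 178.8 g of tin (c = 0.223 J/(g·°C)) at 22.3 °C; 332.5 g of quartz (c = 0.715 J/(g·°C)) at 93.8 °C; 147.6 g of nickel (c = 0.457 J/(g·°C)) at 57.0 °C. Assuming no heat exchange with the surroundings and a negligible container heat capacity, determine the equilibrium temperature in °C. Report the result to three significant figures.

Σ mᵢcᵢ(T − Tᵢ) = 0  ⇒  T = Σ mᵢcᵢTᵢ / Σ mᵢcᵢ
Σ mᵢcᵢ = 178.8×0.223 + 332.5×0.715 + 147.6×0.457 = 345.0631
Σ mᵢcᵢTᵢ = 39.8724×22.3 + 237.7375×93.8 + 67.4532×57.0 = 27034
T = 27034 / 345.0631 = 78.345 °C

T_f = 78.3 °C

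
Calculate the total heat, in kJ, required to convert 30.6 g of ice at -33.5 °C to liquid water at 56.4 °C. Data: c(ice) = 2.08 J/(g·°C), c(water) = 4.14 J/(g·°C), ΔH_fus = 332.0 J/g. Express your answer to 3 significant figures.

q = 19.4 kJ

q1 (heat ice -33.5→0.0 °C): 30.6 × 2.08 × 33.5 = 2132 J
q2 (melt at 0 °C): 30.6 × 332.0 = 10159 J
q3 (heat water 0.0→56.4 °C): 30.6 × 4.14 × 56.4 = 7145 J
Total: 2132 + 10159 + 7145 = 19436 J = 19.4 kJ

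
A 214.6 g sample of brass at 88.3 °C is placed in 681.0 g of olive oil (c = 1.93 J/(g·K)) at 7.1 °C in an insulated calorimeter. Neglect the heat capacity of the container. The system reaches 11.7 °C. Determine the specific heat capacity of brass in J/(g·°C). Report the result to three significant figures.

c = 0.368 J/(g·°C)

q_gained = (681.0 × 1.93) × (11.7 − 7.1) = 6046 J
q_lost = 214.6 × c × (88.3 − 11.7) = 16438.36 c
Set equal: c = 6046 / 16438.36 = 0.368 J/(g·°C)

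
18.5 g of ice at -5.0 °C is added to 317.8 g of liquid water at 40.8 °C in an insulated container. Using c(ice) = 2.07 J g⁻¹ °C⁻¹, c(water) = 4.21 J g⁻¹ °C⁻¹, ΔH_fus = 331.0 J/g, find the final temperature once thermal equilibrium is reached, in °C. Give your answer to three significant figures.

T_f = 34.1 °C

Heat to bring ice to 0 °C and melt it: q₁ = 18.5×2.07×5.0 + 18.5×331.0 = 6315.0 J
Heat the water can supply cooling to 0 °C: 317.8×4.21×40.8 = 54587.9 J > q₁, so all ice melts.
Energy balance: 317.8×4.21×(40.8 − T) = 6315.0 + 18.5×4.21×(T − 0)
1337.938(40.8 − T) = 6315.0 + 77.885 T
54587.9 − 6315.0 = 1415.823 T
T = 48272.9 / 1415.823 = 34.10 °C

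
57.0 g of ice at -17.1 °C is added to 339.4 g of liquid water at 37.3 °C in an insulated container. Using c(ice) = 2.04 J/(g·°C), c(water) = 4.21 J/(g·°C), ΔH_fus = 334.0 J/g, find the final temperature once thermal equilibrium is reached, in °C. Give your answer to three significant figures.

T_f = 19.3 °C

Heat to bring ice to 0 °C and melt it: q₁ = 57.0×2.04×17.1 + 57.0×334.0 = 21026 J
Heat the water can supply cooling to 0 °C: 339.4×4.21×37.3 = 53297.0 J > q₁, so all ice melts.
Energy balance: 339.4×4.21×(37.3 − T) = 21026 + 57.0×4.21×(T − 0)
1428.874(37.3 − T) = 21026 + 239.97 T
53297.0 − 21026 = 1668.844 T
T = 32271.0 / 1668.844 = 19.34 °C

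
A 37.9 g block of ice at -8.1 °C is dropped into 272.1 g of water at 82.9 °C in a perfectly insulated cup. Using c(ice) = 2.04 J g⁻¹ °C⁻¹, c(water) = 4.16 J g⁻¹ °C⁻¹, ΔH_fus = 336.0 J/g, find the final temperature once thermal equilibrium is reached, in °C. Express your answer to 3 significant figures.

Heat to bring ice to 0 °C and melt it: q₁ = 37.9×2.04×8.1 + 37.9×336.0 = 13361 J
Heat the water can supply cooling to 0 °C: 272.1×4.16×82.9 = 93837.5 J > q₁, so all ice melts.
Energy balance: 272.1×4.16×(82.9 − T) = 13361 + 37.9×4.16×(T − 0)
1131.936(82.9 − T) = 13361 + 157.664 T
93837.5 − 13361 = 1289.600 T
T = 80476.5 / 1289.600 = 62.40 °C

T_f = 62.4 °C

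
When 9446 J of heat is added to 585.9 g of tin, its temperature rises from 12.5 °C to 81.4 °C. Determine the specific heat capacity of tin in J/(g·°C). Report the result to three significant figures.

c = q / (m ΔT) = 9446 / (585.9 × 68.9)
c = 9446 / 40368.51 = 0.234 J/(g·°C)

c = 0.234 J/(g·°C)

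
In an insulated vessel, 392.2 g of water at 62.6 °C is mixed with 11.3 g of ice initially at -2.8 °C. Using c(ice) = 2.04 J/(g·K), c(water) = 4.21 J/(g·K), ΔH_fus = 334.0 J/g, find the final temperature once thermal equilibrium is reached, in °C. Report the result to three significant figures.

Heat to bring ice to 0 °C and melt it: q₁ = 11.3×2.04×2.8 + 11.3×334.0 = 3838.7 J
Heat the water can supply cooling to 0 °C: 392.2×4.21×62.6 = 103363 J > q₁, so all ice melts.
Energy balance: 392.2×4.21×(62.6 − T) = 3838.7 + 11.3×4.21×(T − 0)
1651.162(62.6 − T) = 3838.7 + 47.573 T
103363 − 3838.7 = 1698.735 T
T = 99524.3 / 1698.735 = 58.59 °C

T_f = 58.6 °C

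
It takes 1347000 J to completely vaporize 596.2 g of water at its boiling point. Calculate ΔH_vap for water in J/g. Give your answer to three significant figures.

ΔH_vap = q / m = 1347000 / 596.2 = 2260 J/g

ΔH_vap = 2260 J/g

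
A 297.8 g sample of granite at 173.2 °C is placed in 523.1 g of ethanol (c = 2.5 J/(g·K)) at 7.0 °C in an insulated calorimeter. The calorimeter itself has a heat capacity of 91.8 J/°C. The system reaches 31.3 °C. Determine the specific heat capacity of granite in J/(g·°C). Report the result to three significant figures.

q_gained = (523.1 × 2.5 + 91.8) × (31.3 − 7.0) = 34010 J
q_lost = 297.8 × c × (173.2 − 31.3) = 42257.82 c
Set equal: c = 34010 / 42257.82 = 0.805 J/(g·°C)

c = 0.805 J/(g·°C)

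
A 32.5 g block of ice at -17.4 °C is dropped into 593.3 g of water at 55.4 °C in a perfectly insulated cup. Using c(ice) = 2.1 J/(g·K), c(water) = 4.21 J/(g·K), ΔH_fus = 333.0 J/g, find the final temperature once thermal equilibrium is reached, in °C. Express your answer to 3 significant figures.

Heat to bring ice to 0 °C and melt it: q₁ = 32.5×2.1×17.4 + 32.5×333.0 = 12010 J
Heat the water can supply cooling to 0 °C: 593.3×4.21×55.4 = 138378 J > q₁, so all ice melts.
Energy balance: 593.3×4.21×(55.4 − T) = 12010 + 32.5×4.21×(T − 0)
2497.793(55.4 − T) = 12010 + 136.825 T
138378 − 12010 = 2634.618 T
T = 126368 / 2634.618 = 47.96 °C

T_f = 48.0 °C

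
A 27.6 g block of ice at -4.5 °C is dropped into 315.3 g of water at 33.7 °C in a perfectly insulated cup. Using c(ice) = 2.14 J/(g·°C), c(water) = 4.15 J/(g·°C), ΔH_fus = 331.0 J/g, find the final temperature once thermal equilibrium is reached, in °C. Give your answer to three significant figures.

T_f = 24.4 °C

Heat to bring ice to 0 °C and melt it: q₁ = 27.6×2.14×4.5 + 27.6×331.0 = 9401.4 J
Heat the water can supply cooling to 0 °C: 315.3×4.15×33.7 = 44096.3 J > q₁, so all ice melts.
Energy balance: 315.3×4.15×(33.7 − T) = 9401.4 + 27.6×4.15×(T − 0)
1308.495(33.7 − T) = 9401.4 + 114.54 T
44096.3 − 9401.4 = 1423.035 T
T = 34694.9 / 1423.035 = 24.38 °C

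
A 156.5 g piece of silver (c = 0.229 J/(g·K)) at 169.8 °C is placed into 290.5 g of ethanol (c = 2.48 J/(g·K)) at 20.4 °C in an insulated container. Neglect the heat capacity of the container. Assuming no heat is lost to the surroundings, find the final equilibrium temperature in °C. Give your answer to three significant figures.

Heat lost by silver = heat gained by ethanol.
(156.5)(0.229)(169.8 − T) = (290.5)(2.48)(T − 20.4)
35.8385 (169.8 − T) = 720.44 (T − 20.4)
6085.4 − 35.8385 T = 720.44 T − 14697
20782.4 = 756.2785 T
T = 27.48 °C

T_f = 27.5 °C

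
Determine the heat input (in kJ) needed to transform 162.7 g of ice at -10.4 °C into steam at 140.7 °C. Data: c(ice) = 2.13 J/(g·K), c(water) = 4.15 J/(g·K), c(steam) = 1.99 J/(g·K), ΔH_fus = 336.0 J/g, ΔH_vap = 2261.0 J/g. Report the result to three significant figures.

q1 (heat ice -10.4→0.0 °C): 162.7 × 2.13 × 10.4 = 3604 J
q2 (melt at 0 °C): 162.7 × 336.0 = 54667 J
q3 (heat water 0.0→100.0 °C): 162.7 × 4.15 × 100.0 = 67521 J
q4 (vaporize at 100 °C): 162.7 × 2261.0 = 367865 J
q5 (heat steam 100.0→140.7 °C): 162.7 × 1.99 × 40.7 = 13178 J
Total: 3604 + 54667 + 67521 + 367865 + 13178 = 506835 J = 507 kJ

q = 507 kJ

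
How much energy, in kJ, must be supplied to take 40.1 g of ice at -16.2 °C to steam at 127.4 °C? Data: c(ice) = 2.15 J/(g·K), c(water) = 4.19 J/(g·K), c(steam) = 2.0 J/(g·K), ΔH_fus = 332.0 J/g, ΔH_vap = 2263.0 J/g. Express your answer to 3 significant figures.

q1 (heat ice -16.2→0.0 °C): 40.1 × 2.15 × 16.2 = 1397 J
q2 (melt at 0 °C): 40.1 × 332.0 = 13313 J
q3 (heat water 0.0→100.0 °C): 40.1 × 4.19 × 100.0 = 16802 J
q4 (vaporize at 100 °C): 40.1 × 2263.0 = 90746 J
q5 (heat steam 100.0→127.4 °C): 40.1 × 2.0 × 27.4 = 2197 J
Total: 1397 + 13313 + 16802 + 90746 + 2197 = 124455 J = 124 kJ

q = 124 kJ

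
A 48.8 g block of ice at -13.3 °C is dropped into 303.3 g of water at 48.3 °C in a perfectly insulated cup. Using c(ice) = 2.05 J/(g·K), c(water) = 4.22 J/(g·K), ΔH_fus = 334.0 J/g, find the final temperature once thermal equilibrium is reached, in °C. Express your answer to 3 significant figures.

T_f = 29.7 °C

Heat to bring ice to 0 °C and melt it: q₁ = 48.8×2.05×13.3 + 48.8×334.0 = 17630 J
Heat the water can supply cooling to 0 °C: 303.3×4.22×48.3 = 61820.4 J > q₁, so all ice melts.
Energy balance: 303.3×4.22×(48.3 − T) = 17630 + 48.8×4.22×(T − 0)
1279.926(48.3 − T) = 17630 + 205.936 T
61820.4 − 17630 = 1485.862 T
T = 44190.4 / 1485.862 = 29.74 °C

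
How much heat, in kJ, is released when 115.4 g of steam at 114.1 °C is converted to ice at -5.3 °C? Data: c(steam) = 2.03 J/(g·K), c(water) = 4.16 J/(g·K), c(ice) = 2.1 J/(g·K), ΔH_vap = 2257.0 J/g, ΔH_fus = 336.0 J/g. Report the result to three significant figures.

q1 (cool steam 114.1→100 °C): 115.4 × 2.03 × 14.1 = 3303 J
q2 (condense at 100 °C): 115.4 × 2257.0 = 260458 J
q3 (cool water 100→0 °C): 115.4 × 4.16 × 100.0 = 48006 J
q4 (freeze at 0 °C): 115.4 × 336.0 = 38774 J
q5 (cool ice 0→-5.3 °C): 115.4 × 2.1 × 5.3 = 1284 J
Total: 3303 + 260458 + 48006 + 38774 + 1284 = 351825 J = 352 kJ

q = 352 kJ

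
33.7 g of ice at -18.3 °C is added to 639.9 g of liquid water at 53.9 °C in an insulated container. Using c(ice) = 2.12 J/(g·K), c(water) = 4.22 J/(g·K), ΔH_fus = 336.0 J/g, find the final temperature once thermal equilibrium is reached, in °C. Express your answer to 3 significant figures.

Heat to bring ice to 0 °C and melt it: q₁ = 33.7×2.12×18.3 + 33.7×336.0 = 12631 J
Heat the water can supply cooling to 0 °C: 639.9×4.22×53.9 = 145550 J > q₁, so all ice melts.
Energy balance: 639.9×4.22×(53.9 − T) = 12631 + 33.7×4.22×(T − 0)
2700.378(53.9 − T) = 12631 + 142.214 T
145550 − 12631 = 2842.592 T
T = 132919 / 2842.592 = 46.76 °C

T_f = 46.8 °C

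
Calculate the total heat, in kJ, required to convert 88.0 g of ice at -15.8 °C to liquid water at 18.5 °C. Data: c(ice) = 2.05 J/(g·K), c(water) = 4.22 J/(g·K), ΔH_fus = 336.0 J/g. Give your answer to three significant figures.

q1 (heat ice -15.8→0.0 °C): 88.0 × 2.05 × 15.8 = 2850 J
q2 (melt at 0 °C): 88.0 × 336.0 = 29568 J
q3 (heat water 0.0→18.5 °C): 88.0 × 4.22 × 18.5 = 6870 J
Total: 2850 + 29568 + 6870 = 39288 J = 39.3 kJ

q = 39.3 kJ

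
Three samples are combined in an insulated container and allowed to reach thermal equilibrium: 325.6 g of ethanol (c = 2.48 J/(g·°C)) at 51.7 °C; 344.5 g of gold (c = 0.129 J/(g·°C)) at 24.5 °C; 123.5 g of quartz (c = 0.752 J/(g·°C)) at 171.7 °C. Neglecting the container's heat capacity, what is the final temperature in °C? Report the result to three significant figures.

T_f = 62.2 °C

Σ mᵢcᵢ(T − Tᵢ) = 0  ⇒  T = Σ mᵢcᵢTᵢ / Σ mᵢcᵢ
Σ mᵢcᵢ = 325.6×2.48 + 344.5×0.129 + 123.5×0.752 = 944.8005
Σ mᵢcᵢTᵢ = 807.488×51.7 + 44.4405×24.5 + 92.872×171.7 = 58782
T = 58782 / 944.8005 = 62.22 °C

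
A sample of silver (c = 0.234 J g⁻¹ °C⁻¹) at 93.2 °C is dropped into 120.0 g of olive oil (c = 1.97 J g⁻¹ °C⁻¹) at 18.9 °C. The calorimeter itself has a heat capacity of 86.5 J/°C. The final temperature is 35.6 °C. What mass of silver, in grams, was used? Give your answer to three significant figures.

q_gained = (120.0 × 1.97 + 86.5) × (35.6 − 18.9) = 5392 J
q_lost = m × 0.234 × (93.2 − 35.6) = 13.4784 m
m = 5392 / 13.4784 = 400 g

m = 400 g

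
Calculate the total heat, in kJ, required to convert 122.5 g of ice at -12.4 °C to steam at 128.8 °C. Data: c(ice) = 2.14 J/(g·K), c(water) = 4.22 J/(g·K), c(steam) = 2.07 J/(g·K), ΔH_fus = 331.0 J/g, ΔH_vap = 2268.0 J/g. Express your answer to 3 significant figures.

q1 (heat ice -12.4→0.0 °C): 122.5 × 2.14 × 12.4 = 3251 J
q2 (melt at 0 °C): 122.5 × 331.0 = 40548 J
q3 (heat water 0.0→100.0 °C): 122.5 × 4.22 × 100.0 = 51695 J
q4 (vaporize at 100 °C): 122.5 × 2268.0 = 277830 J
q5 (heat steam 100.0→128.8 °C): 122.5 × 2.07 × 28.8 = 7303 J
Total: 3251 + 40548 + 51695 + 277830 + 7303 = 380627 J = 381 kJ

q = 381 kJ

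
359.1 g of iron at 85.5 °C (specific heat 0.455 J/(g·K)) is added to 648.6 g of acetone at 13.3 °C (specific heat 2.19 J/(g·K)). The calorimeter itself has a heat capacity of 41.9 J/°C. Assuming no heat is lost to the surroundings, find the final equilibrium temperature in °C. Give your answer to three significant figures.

Heat lost by iron = heat gained by acetone + calorimeter.
(359.1)(0.455)(85.5 − T) = [(648.6)(2.19) + 41.9](T − 13.3)
163.3905 (85.5 − T) = 1462.334 (T − 13.3)
13970 − 163.3905 T = 1462.334 T − 19449
33419 = 1625.7245 T
T = 20.56 °C

T_f = 20.6 °C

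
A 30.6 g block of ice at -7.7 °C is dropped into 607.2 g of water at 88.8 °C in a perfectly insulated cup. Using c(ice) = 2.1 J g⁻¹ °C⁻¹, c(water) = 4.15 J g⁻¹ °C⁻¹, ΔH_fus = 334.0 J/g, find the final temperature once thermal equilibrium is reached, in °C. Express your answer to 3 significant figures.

Heat to bring ice to 0 °C and melt it: q₁ = 30.6×2.1×7.7 + 30.6×334.0 = 10715 J
Heat the water can supply cooling to 0 °C: 607.2×4.15×88.8 = 223765 J > q₁, so all ice melts.
Energy balance: 607.2×4.15×(88.8 − T) = 10715 + 30.6×4.15×(T − 0)
2519.88(88.8 − T) = 10715 + 126.99 T
223765 − 10715 = 2646.87 T
T = 213050 / 2646.87 = 80.49 °C

T_f = 80.5 °C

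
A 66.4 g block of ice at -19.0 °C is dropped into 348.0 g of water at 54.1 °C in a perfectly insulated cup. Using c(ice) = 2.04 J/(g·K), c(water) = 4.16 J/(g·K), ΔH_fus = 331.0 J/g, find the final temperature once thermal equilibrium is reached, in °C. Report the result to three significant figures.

Heat to bring ice to 0 °C and melt it: q₁ = 66.4×2.04×19.0 + 66.4×331.0 = 24552 J
Heat the water can supply cooling to 0 °C: 348.0×4.16×54.1 = 78319.5 J > q₁, so all ice melts.
Energy balance: 348.0×4.16×(54.1 − T) = 24552 + 66.4×4.16×(T − 0)
1447.68(54.1 − T) = 24552 + 276.224 T
78319.5 − 24552 = 1723.904 T
T = 53767.5 / 1723.904 = 31.19 °C

T_f = 31.2 °C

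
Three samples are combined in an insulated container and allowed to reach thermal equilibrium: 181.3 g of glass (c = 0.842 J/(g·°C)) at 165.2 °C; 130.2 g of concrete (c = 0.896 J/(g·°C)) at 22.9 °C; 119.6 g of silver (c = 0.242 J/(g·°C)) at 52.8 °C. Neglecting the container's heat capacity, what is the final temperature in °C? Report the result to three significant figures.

Σ mᵢcᵢ(T − Tᵢ) = 0  ⇒  T = Σ mᵢcᵢTᵢ / Σ mᵢcᵢ
Σ mᵢcᵢ = 181.3×0.842 + 130.2×0.896 + 119.6×0.242 = 298.2570
Σ mᵢcᵢTᵢ = 152.6546×165.2 + 116.6592×22.9 + 28.9432×52.8 = 29418
T = 29418 / 298.2570 = 98.63 °C

T_f = 98.6 °C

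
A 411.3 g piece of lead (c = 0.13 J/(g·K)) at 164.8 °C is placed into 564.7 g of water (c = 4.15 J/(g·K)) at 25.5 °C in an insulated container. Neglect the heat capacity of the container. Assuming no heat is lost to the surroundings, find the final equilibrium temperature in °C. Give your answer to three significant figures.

Heat lost by lead = heat gained by water.
(411.3)(0.13)(164.8 − T) = (564.7)(4.15)(T − 25.5)
53.469 (164.8 − T) = 2343.505 (T − 25.5)
8811.7 − 53.469 T = 2343.505 T − 59759
68570.7 = 2396.974 T
T = 28.61 °C

T_f = 28.6 °C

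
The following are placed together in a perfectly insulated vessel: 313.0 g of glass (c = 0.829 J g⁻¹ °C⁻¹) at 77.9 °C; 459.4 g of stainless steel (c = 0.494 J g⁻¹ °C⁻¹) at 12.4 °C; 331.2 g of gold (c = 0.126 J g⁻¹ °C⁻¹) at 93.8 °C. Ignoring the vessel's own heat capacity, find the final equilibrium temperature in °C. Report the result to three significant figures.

T_f = 51.0 °C

Σ mᵢcᵢ(T − Tᵢ) = 0  ⇒  T = Σ mᵢcᵢTᵢ / Σ mᵢcᵢ
Σ mᵢcᵢ = 313.0×0.829 + 459.4×0.494 + 331.2×0.126 = 528.1518
Σ mᵢcᵢTᵢ = 259.477×77.9 + 226.9436×12.4 + 41.7312×93.8 = 26942
T = 26942 / 528.1518 = 51.01 °C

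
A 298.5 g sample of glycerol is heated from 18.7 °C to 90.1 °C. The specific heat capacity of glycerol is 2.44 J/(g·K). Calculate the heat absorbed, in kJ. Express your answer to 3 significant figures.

q = m c ΔT = 298.5 × 2.44 × (90.1 − 18.7)
q = 298.5 × 2.44 × 71.4 = 52000 J = 52.0 kJ

q = 52.0 kJ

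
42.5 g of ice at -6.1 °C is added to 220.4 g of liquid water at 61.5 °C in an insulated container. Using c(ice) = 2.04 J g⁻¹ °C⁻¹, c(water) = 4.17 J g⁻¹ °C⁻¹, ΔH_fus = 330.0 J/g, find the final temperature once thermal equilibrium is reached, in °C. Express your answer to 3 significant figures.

Heat to bring ice to 0 °C and melt it: q₁ = 42.5×2.04×6.1 + 42.5×330.0 = 14554 J
Heat the water can supply cooling to 0 °C: 220.4×4.17×61.5 = 56522.7 J > q₁, so all ice melts.
Energy balance: 220.4×4.17×(61.5 − T) = 14554 + 42.5×4.17×(T − 0)
919.068(61.5 − T) = 14554 + 177.225 T
56522.7 − 14554 = 1096.293 T
T = 41968.7 / 1096.293 = 38.28 °C

T_f = 38.3 °C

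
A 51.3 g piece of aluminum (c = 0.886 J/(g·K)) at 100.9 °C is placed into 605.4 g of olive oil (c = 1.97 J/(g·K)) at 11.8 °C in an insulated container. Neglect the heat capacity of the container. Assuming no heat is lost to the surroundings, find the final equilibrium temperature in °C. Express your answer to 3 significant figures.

Heat lost by aluminum = heat gained by olive oil.
(51.3)(0.886)(100.9 − T) = (605.4)(1.97)(T − 11.8)
45.4518 (100.9 − T) = 1192.638 (T − 11.8)
4586.1 − 45.4518 T = 1192.638 T − 14073
18659.1 = 1238.0898 T
T = 15.07 °C

T_f = 15.1 °C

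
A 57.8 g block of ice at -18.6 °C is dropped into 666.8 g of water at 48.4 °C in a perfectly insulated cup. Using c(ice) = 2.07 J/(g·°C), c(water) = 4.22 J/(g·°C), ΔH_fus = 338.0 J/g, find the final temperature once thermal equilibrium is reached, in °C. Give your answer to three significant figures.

Heat to bring ice to 0 °C and melt it: q₁ = 57.8×2.07×18.6 + 57.8×338.0 = 21762 J
Heat the water can supply cooling to 0 °C: 666.8×4.22×48.4 = 136193 J > q₁, so all ice melts.
Energy balance: 666.8×4.22×(48.4 − T) = 21762 + 57.8×4.22×(T − 0)
2813.896(48.4 − T) = 21762 + 243.916 T
136193 − 21762 = 3057.812 T
T = 114431 / 3057.812 = 37.42 °C

T_f = 37.4 °C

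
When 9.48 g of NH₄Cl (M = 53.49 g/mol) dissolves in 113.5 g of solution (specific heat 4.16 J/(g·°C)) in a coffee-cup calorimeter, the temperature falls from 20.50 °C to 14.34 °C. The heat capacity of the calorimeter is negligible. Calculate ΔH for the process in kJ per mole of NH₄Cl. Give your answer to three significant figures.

|ΔT| = |14.34 − 20.50| = 6.16 °C
|q_surr| = (113.5 × 4.16) × 6.16 = 472.16 × 6.16 = 2909 J
n(NH₄Cl) = 9.48 / 53.49 = 0.1772 mol
Temperature fell, so q_rxn = +|q_surr| = 2.909 kJ
ΔH = q_rxn / n = 16.42 kJ/mol

ΔH = 16.4 kJ/mol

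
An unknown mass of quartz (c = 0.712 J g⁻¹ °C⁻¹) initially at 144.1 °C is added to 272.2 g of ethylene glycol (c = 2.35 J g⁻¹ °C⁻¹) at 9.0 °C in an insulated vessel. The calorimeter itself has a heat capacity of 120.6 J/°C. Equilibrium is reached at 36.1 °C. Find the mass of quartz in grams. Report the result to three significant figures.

q_gained = (272.2 × 2.35 + 120.6) × (36.1 − 9.0) = 20600 J
q_lost = m × 0.712 × (144.1 − 36.1) = 76.896 m
m = 20600 / 76.896 = 268 g

m = 268 g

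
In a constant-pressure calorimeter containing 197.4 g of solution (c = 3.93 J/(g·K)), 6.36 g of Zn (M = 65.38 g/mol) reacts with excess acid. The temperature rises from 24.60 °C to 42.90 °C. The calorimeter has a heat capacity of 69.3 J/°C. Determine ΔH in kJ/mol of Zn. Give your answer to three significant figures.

ΔH = -159 kJ/mol

|ΔT| = |42.90 − 24.60| = 18.30 °C
|q_surr| = (197.4 × 3.93 + 69.3) × 18.30 = 845.082 × 18.30 = 15470 J
n(Zn) = 6.36 / 65.38 = 0.09728 mol
Temperature rose, so q_rxn = −|q_surr| = -15.47 kJ
ΔH = q_rxn / n = -159.0 kJ/mol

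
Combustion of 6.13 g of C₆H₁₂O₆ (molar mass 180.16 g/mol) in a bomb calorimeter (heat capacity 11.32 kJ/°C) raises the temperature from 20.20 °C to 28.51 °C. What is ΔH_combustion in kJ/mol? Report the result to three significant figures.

ΔT = 28.51 − 20.20 = 8.31 °C
q_cal = C_cal × ΔT = 11.32 × 8.31 = 94.0692 kJ
n = 6.13 / 180.16 = 0.03403 mol
q_rxn = −q_cal = -94.0692 kJ
ΔH = -94.0692 / 0.03403 = -2764 kJ/mol

ΔH = -2760 kJ/mol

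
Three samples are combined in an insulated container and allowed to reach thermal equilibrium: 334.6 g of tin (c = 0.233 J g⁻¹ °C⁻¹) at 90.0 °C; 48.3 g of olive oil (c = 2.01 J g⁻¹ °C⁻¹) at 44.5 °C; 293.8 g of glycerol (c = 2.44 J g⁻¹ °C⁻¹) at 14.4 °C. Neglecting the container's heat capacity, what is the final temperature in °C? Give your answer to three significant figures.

Σ mᵢcᵢ(T − Tᵢ) = 0  ⇒  T = Σ mᵢcᵢTᵢ / Σ mᵢcᵢ
Σ mᵢcᵢ = 334.6×0.233 + 48.3×2.01 + 293.8×2.44 = 891.9168
Σ mᵢcᵢTᵢ = 77.9618×90.0 + 97.083×44.5 + 716.872×14.4 = 21660
T = 21660 / 891.9168 = 24.28 °C

T_f = 24.3 °C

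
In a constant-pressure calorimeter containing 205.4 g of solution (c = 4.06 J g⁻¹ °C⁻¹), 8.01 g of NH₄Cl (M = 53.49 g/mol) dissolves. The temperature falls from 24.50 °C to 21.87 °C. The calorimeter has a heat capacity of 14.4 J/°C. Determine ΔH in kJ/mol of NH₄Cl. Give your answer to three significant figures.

ΔH = 14.9 kJ/mol

|ΔT| = |21.87 − 24.50| = 2.63 °C
|q_surr| = (205.4 × 4.06 + 14.4) × 2.63 = 848.324 × 2.63 = 2231 J
n(NH₄Cl) = 8.01 / 53.49 = 0.1497 mol
Temperature fell, so q_rxn = +|q_surr| = 2.231 kJ
ΔH = q_rxn / n = 14.90 kJ/mol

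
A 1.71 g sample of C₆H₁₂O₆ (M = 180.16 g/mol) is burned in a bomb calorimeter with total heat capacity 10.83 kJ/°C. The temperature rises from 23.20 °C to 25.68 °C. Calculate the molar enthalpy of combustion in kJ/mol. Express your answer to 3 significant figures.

ΔT = 25.68 − 23.20 = 2.48 °C
q_cal = C_cal × ΔT = 10.83 × 2.48 = 26.8584 kJ
n = 1.71 / 180.16 = 0.009492 mol
q_rxn = −q_cal = -26.8584 kJ
ΔH = -26.8584 / 0.009492 = -2830 kJ/mol

ΔH = -2830 kJ/mol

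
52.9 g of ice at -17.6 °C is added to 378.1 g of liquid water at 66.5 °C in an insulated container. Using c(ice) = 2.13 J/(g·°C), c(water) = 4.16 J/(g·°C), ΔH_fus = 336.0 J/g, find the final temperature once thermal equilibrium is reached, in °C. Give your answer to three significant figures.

Heat to bring ice to 0 °C and melt it: q₁ = 52.9×2.13×17.6 + 52.9×336.0 = 19758 J
Heat the water can supply cooling to 0 °C: 378.1×4.16×66.5 = 104598 J > q₁, so all ice melts.
Energy balance: 378.1×4.16×(66.5 − T) = 19758 + 52.9×4.16×(T − 0)
1572.896(66.5 − T) = 19758 + 220.064 T
104598 − 19758 = 1792.960 T
T = 84840 / 1792.960 = 47.32 °C

T_f = 47.3 °C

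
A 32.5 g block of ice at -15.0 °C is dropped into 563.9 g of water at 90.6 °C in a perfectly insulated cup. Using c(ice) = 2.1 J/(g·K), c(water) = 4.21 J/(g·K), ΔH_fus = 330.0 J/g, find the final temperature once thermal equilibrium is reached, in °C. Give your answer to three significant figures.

Heat to bring ice to 0 °C and melt it: q₁ = 32.5×2.1×15.0 + 32.5×330.0 = 11749 J
Heat the water can supply cooling to 0 °C: 563.9×4.21×90.6 = 215086 J > q₁, so all ice melts.
Energy balance: 563.9×4.21×(90.6 − T) = 11749 + 32.5×4.21×(T − 0)
2374.019(90.6 − T) = 11749 + 136.825 T
215086 − 11749 = 2510.844 T
T = 203337 / 2510.844 = 80.98 °C

T_f = 81.0 °C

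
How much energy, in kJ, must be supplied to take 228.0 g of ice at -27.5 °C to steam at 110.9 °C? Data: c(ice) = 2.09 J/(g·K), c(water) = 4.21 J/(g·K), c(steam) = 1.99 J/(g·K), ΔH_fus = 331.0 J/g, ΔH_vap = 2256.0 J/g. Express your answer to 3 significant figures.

q = 704 kJ

q1 (heat ice -27.5→0.0 °C): 228.0 × 2.09 × 27.5 = 13104 J
q2 (melt at 0 °C): 228.0 × 331.0 = 75468 J
q3 (heat water 0.0→100.0 °C): 228.0 × 4.21 × 100.0 = 95988 J
q4 (vaporize at 100 °C): 228.0 × 2256.0 = 514368 J
q5 (heat steam 100.0→110.9 °C): 228.0 × 1.99 × 10.9 = 4946 J
Total: 13104 + 75468 + 95988 + 514368 + 4946 = 703874 J = 704 kJ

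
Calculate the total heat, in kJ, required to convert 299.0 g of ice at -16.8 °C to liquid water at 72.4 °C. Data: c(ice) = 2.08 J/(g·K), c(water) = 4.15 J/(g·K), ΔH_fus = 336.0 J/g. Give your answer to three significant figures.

q = 201 kJ

q1 (heat ice -16.8→0.0 °C): 299.0 × 2.08 × 16.8 = 10448 J
q2 (melt at 0 °C): 299.0 × 336.0 = 100464 J
q3 (heat water 0.0→72.4 °C): 299.0 × 4.15 × 72.4 = 89838 J
Total: 10448 + 100464 + 89838 = 200750 J = 201 kJ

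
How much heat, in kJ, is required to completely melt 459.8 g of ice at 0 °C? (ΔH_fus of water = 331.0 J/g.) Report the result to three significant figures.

q = 152 kJ

q = m × ΔH_fus = 459.8 × 331.0 = 152200 J = 152 kJ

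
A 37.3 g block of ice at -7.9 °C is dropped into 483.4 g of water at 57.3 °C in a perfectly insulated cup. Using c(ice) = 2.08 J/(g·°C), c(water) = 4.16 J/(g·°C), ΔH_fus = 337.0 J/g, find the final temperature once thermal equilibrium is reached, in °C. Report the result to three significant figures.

Heat to bring ice to 0 °C and melt it: q₁ = 37.3×2.08×7.9 + 37.3×337.0 = 13183 J
Heat the water can supply cooling to 0 °C: 483.4×4.16×57.3 = 115227 J > q₁, so all ice melts.
Energy balance: 483.4×4.16×(57.3 − T) = 13183 + 37.3×4.16×(T − 0)
2010.944(57.3 − T) = 13183 + 155.168 T
115227 − 13183 = 2166.112 T
T = 102044 / 2166.112 = 47.11 °C

T_f = 47.1 °C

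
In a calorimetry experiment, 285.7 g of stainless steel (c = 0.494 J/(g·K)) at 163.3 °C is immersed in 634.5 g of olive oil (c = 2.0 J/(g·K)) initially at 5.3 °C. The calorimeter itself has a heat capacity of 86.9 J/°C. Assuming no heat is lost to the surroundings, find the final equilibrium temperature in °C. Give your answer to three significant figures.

T_f = 20.2 °C

Heat lost by stainless steel = heat gained by olive oil + calorimeter.
(285.7)(0.494)(163.3 − T) = [(634.5)(2.0) + 86.9](T − 5.3)
141.1358 (163.3 − T) = 1355.9 (T − 5.3)
23047 − 141.1358 T = 1355.9 T − 7186.3
30233.3 = 1497.0358 T
T = 20.20 °C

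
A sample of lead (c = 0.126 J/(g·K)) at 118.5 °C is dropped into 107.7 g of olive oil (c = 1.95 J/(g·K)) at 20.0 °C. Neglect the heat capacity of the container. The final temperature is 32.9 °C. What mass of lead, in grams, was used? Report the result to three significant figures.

m = 251 g

q_gained = (107.7 × 1.95) × (32.9 − 20.0) = 2709 J
q_lost = m × 0.126 × (118.5 − 32.9) = 10.7856 m
m = 2709 / 10.7856 = 251 g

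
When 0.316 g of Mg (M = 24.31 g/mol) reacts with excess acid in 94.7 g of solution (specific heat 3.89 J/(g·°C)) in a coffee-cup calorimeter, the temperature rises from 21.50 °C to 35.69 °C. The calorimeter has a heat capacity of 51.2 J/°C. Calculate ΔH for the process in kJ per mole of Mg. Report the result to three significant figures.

|ΔT| = |35.69 − 21.50| = 14.19 °C
|q_surr| = (94.7 × 3.89 + 51.2) × 14.19 = 419.583 × 14.19 = 5954 J
n(Mg) = 0.316 / 24.31 = 0.01300 mol
Temperature rose, so q_rxn = −|q_surr| = -5.954 kJ
ΔH = q_rxn / n = -458.0 kJ/mol

ΔH = -458 kJ/mol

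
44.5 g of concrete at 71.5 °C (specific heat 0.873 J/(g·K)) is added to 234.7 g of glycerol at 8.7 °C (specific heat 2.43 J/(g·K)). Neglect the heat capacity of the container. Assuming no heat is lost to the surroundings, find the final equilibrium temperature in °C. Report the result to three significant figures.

T_f = 12.7 °C

Heat lost by concrete = heat gained by glycerol.
(44.5)(0.873)(71.5 − T) = (234.7)(2.43)(T − 8.7)
38.8485 (71.5 − T) = 570.321 (T − 8.7)
2777.7 − 38.8485 T = 570.321 T − 4961.8
7739.5 = 609.1695 T
T = 12.71 °C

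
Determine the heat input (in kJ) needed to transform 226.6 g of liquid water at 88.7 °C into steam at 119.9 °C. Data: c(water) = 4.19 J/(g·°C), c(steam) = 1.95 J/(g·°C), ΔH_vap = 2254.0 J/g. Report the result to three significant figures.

q1 (heat water 88.7→100.0 °C): 226.6 × 4.19 × 11.3 = 10729 J
q2 (vaporize at 100 °C): 226.6 × 2254.0 = 510756 J
q3 (heat steam 100.0→119.9 °C): 226.6 × 1.95 × 19.9 = 8793 J
Total: 10729 + 510756 + 8793 = 530278 J = 530 kJ

q = 530 kJ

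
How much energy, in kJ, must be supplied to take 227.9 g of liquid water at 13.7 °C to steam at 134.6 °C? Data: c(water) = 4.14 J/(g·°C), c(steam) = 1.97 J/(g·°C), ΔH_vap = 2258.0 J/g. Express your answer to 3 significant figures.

q = 612 kJ

q1 (heat water 13.7→100.0 °C): 227.9 × 4.14 × 86.3 = 81425 J
q2 (vaporize at 100 °C): 227.9 × 2258.0 = 514598 J
q3 (heat steam 100.0→134.6 °C): 227.9 × 1.97 × 34.6 = 15534 J
Total: 81425 + 514598 + 15534 = 611557 J = 612 kJ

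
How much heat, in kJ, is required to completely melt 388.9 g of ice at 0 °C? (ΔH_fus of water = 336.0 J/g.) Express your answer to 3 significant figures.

q = m × ΔH_fus = 388.9 × 336.0 = 130700 J = 131 kJ

q = 131 kJ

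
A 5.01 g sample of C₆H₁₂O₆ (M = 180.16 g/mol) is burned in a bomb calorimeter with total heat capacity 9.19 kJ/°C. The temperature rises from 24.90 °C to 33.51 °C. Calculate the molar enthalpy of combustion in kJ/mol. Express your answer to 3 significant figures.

ΔH = -2850 kJ/mol

ΔT = 33.51 − 24.90 = 8.61 °C
q_cal = C_cal × ΔT = 9.19 × 8.61 = 79.1259 kJ
n = 5.01 / 180.16 = 0.02781 mol
q_rxn = −q_cal = -79.1259 kJ
ΔH = -79.1259 / 0.02781 = -2845 kJ/mol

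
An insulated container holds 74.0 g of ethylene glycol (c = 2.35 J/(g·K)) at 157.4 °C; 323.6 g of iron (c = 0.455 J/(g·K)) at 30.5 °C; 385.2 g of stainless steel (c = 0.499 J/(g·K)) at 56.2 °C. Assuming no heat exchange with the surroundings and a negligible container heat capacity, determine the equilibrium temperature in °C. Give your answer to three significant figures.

T_f = 83.1 °C

Σ mᵢcᵢ(T − Tᵢ) = 0  ⇒  T = Σ mᵢcᵢTᵢ / Σ mᵢcᵢ
Σ mᵢcᵢ = 74.0×2.35 + 323.6×0.455 + 385.2×0.499 = 513.3528
Σ mᵢcᵢTᵢ = 173.9×157.4 + 147.238×30.5 + 192.2148×56.2 = 42665
T = 42665 / 513.3528 = 83.11 °C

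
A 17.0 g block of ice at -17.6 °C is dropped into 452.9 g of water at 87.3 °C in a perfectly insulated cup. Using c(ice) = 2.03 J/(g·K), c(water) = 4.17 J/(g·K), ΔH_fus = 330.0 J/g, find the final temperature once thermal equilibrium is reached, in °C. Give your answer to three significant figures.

T_f = 81.0 °C

Heat to bring ice to 0 °C and melt it: q₁ = 17.0×2.03×17.6 + 17.0×330.0 = 6217.4 J
Heat the water can supply cooling to 0 °C: 452.9×4.17×87.3 = 164874 J > q₁, so all ice melts.
Energy balance: 452.9×4.17×(87.3 − T) = 6217.4 + 17.0×4.17×(T − 0)
1888.593(87.3 − T) = 6217.4 + 70.89 T
164874 − 6217.4 = 1959.483 T
T = 158656.6 / 1959.483 = 80.97 °C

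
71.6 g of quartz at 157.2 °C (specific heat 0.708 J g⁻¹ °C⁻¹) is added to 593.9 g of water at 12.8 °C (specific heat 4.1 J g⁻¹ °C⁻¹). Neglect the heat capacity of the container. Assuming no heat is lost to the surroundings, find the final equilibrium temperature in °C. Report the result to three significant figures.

Heat lost by quartz = heat gained by water.
(71.6)(0.708)(157.2 − T) = (593.9)(4.1)(T − 12.8)
50.6928 (157.2 − T) = 2434.99 (T − 12.8)
7968.9 − 50.6928 T = 2434.99 T − 31168
39136.9 = 2485.6828 T
T = 15.74 °C

T_f = 15.7 °C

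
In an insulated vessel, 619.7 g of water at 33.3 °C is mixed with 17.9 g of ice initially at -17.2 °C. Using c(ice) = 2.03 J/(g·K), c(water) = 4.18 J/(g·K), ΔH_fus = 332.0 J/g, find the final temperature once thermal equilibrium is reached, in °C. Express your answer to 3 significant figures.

T_f = 29.9 °C

Heat to bring ice to 0 °C and melt it: q₁ = 17.9×2.03×17.2 + 17.9×332.0 = 6567.8 J
Heat the water can supply cooling to 0 °C: 619.7×4.18×33.3 = 86258.5 J > q₁, so all ice melts.
Energy balance: 619.7×4.18×(33.3 − T) = 6567.8 + 17.9×4.18×(T − 0)
2590.346(33.3 − T) = 6567.8 + 74.822 T
86258.5 − 6567.8 = 2665.168 T
T = 79690.7 / 2665.168 = 29.90 °C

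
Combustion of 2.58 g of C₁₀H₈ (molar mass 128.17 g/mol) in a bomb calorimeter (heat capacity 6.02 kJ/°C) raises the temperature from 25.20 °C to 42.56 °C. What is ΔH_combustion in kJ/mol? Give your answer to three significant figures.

ΔT = 42.56 − 25.20 = 17.36 °C
q_cal = C_cal × ΔT = 6.02 × 17.36 = 104.5072 kJ
n = 2.58 / 128.17 = 0.02013 mol
q_rxn = −q_cal = -104.5072 kJ
ΔH = -104.5072 / 0.02013 = -5192 kJ/mol

ΔH = -5190 kJ/mol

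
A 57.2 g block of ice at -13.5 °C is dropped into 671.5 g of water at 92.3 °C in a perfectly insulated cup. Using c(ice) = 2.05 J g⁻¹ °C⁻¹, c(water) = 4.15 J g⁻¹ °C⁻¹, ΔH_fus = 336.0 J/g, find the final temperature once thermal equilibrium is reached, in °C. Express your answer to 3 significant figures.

T_f = 78.2 °C

Heat to bring ice to 0 °C and melt it: q₁ = 57.2×2.05×13.5 + 57.2×336.0 = 20802 J
Heat the water can supply cooling to 0 °C: 671.5×4.15×92.3 = 257215 J > q₁, so all ice melts.
Energy balance: 671.5×4.15×(92.3 − T) = 20802 + 57.2×4.15×(T − 0)
2786.725(92.3 − T) = 20802 + 237.38 T
257215 − 20802 = 3024.105 T
T = 236413 / 3024.105 = 78.18 °C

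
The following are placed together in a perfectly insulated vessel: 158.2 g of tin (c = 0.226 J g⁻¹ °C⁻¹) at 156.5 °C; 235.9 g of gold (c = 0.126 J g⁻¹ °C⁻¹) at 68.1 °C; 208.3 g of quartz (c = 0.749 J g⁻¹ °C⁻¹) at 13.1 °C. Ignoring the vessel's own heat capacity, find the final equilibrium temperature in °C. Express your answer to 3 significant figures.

T_f = 43.6 °C

Σ mᵢcᵢ(T − Tᵢ) = 0  ⇒  T = Σ mᵢcᵢTᵢ / Σ mᵢcᵢ
Σ mᵢcᵢ = 158.2×0.226 + 235.9×0.126 + 208.3×0.749 = 221.4933
Σ mᵢcᵢTᵢ = 35.7532×156.5 + 29.7234×68.1 + 156.0167×13.1 = 9663.4
T = 9663.4 / 221.4933 = 43.63 °C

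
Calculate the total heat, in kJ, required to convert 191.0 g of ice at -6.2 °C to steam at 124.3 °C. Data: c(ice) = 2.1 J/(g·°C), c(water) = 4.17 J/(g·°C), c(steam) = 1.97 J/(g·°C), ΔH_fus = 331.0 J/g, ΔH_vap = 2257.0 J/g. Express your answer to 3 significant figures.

q = 586 kJ

q1 (heat ice -6.2→0.0 °C): 191.0 × 2.1 × 6.2 = 2487 J
q2 (melt at 0 °C): 191.0 × 331.0 = 63221 J
q3 (heat water 0.0→100.0 °C): 191.0 × 4.17 × 100.0 = 79647 J
q4 (vaporize at 100 °C): 191.0 × 2257.0 = 431087 J
q5 (heat steam 100.0→124.3 °C): 191.0 × 1.97 × 24.3 = 9143 J
Total: 2487 + 63221 + 79647 + 431087 + 9143 = 585585 J = 586 kJ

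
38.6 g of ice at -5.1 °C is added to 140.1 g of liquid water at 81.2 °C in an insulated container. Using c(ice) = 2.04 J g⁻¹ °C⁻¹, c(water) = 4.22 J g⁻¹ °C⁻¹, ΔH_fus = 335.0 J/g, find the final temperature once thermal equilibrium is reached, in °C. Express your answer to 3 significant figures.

T_f = 46.0 °C

Heat to bring ice to 0 °C and melt it: q₁ = 38.6×2.04×5.1 + 38.6×335.0 = 13333 J
Heat the water can supply cooling to 0 °C: 140.1×4.22×81.2 = 48007.2 J > q₁, so all ice melts.
Energy balance: 140.1×4.22×(81.2 − T) = 13333 + 38.6×4.22×(T − 0)
591.222(81.2 − T) = 13333 + 162.892 T
48007.2 − 13333 = 754.114 T
T = 34674.2 / 754.114 = 45.98 °C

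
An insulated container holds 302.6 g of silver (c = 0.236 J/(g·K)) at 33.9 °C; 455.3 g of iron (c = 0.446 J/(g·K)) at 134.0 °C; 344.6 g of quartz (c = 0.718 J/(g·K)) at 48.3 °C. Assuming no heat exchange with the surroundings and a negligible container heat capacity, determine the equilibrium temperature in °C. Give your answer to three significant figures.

Σ mᵢcᵢ(T − Tᵢ) = 0  ⇒  T = Σ mᵢcᵢTᵢ / Σ mᵢcᵢ
Σ mᵢcᵢ = 302.6×0.236 + 455.3×0.446 + 344.6×0.718 = 521.9002
Σ mᵢcᵢTᵢ = 71.4136×33.9 + 203.0638×134.0 + 247.4228×48.3 = 41582
T = 41582 / 521.9002 = 79.67 °C

T_f = 79.7 °C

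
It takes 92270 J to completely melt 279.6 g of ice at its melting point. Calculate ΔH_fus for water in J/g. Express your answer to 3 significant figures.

ΔH_fus = 330 J/g

ΔH_fus = q / m = 92270 / 279.6 = 330 J/g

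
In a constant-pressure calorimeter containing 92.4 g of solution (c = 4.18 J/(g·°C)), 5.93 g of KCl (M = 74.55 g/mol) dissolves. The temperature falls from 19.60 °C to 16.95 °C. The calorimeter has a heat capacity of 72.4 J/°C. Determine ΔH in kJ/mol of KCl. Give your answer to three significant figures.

|ΔT| = |16.95 − 19.60| = 2.65 °C
|q_surr| = (92.4 × 4.18 + 72.4) × 2.65 = 458.632 × 2.65 = 1215 J
n(KCl) = 5.93 / 74.55 = 0.07954 mol
Temperature fell, so q_rxn = +|q_surr| = 1.215 kJ
ΔH = q_rxn / n = 15.28 kJ/mol

ΔH = 15.3 kJ/mol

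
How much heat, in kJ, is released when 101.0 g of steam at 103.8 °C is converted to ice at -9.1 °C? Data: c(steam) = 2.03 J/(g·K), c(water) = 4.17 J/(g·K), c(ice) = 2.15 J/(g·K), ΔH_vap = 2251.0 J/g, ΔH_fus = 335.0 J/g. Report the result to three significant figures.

q1 (cool steam 103.8→100 °C): 101.0 × 2.03 × 3.8 = 779 J
q2 (condense at 100 °C): 101.0 × 2251.0 = 227351 J
q3 (cool water 100→0 °C): 101.0 × 4.17 × 100.0 = 42117 J
q4 (freeze at 0 °C): 101.0 × 335.0 = 33835 J
q5 (cool ice 0→-9.1 °C): 101.0 × 2.15 × 9.1 = 1976 J
Total: 779 + 227351 + 42117 + 33835 + 1976 = 306058 J = 306 kJ

q = 306 kJ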